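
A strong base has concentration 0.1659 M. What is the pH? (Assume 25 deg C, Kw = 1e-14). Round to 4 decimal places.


A strong base dissociates completely, so [OH-] equals the given concentration.
pOH = -log10([OH-]) = -log10(0.1659) = 0.780154
pH = 14 - pOH = 14 - 0.780154
pH = 13.219846, rounded to 4 dp:

13.2198


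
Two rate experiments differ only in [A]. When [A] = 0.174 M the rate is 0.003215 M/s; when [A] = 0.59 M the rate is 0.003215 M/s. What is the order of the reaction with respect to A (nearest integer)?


Rate is proportional to [A]^n, so rate2/rate1 = ([A]2/[A]1)^n. Take logs to solve for n.
rate2/rate1 = 0.003215 / 0.003215 = 1.0
[A]2/[A]1 = 0.59 / 0.174 = 3.3908
n = ln(1.0) / ln(3.3908) = 0.0
Nearest integer order:

0


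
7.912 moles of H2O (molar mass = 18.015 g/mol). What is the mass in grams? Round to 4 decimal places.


mass = n * M
mass = 7.912 * 18.015
mass = 142.53468 g, rounded to 4 dp:

142.5347 g


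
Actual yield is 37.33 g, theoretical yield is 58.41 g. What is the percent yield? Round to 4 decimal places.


% yield = 100 * actual / theoretical
% yield = 100 * 37.33 / 58.41
% yield = 63.91028933 %, rounded to 4 dp:

63.9103 %


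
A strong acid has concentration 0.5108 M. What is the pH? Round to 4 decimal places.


A strong acid dissociates completely, so [H+] equals the given concentration.
pH = -log10([H+]) = -log10(0.5108)
pH = 0.29174911, rounded to 4 dp:

0.2917


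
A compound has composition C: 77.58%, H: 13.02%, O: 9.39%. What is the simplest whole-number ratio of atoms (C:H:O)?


Assume 100 g of compound, divide each mass% by atomic mass to get moles, then normalize by the smallest to get a raw atom ratio.
Moles per 100 g: C: 77.58/12.011 = 6.4591, H: 13.02/1.008 = 12.9167, O: 9.39/15.999 = 0.5869
Raw ratio (divide by min = 0.5869): C: 11.005, H: 22.008, O: 1.0
Multiply by 1 to clear fractions: C: 11.005 ~= 11, H: 22.008 ~= 22, O: 1.0 ~= 1
Reduce by GCD to get the simplest whole-number ratio:

11:22:1


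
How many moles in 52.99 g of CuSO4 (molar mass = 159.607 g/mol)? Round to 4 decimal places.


n = mass / M
n = 52.99 / 159.607
n = 0.33200298 mol, rounded to 4 dp:

0.3320 mol


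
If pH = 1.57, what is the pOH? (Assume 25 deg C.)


At 25 deg C, pH + pOH = 14.
pOH = 14 - pH = 14 - 1.57
pOH = 12.43:

12.43


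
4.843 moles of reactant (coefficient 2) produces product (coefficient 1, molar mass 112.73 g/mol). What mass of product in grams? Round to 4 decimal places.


Use the coefficient ratio to convert reactant moles to product moles, then multiply by the product's molar mass.
moles_P = moles_R * (coeff_P / coeff_R) = 4.843 * (1/2) = 2.4215
mass_P = moles_P * M_P = 2.4215 * 112.73
mass_P = 272.975695 g, rounded to 4 dp:

272.9757 g


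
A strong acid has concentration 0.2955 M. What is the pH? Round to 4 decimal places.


A strong acid dissociates completely, so [H+] equals the given concentration.
pH = -log10([H+]) = -log10(0.2955)
pH = 0.52944251, rounded to 4 dp:

0.5294


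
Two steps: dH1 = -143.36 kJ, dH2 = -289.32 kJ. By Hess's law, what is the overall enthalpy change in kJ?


Hess's law: enthalpy is a state function, so add the step enthalpies.
dH_total = dH1 + dH2 = -143.36 + (-289.32)
dH_total = -432.68 kJ:

-432.68 kJ


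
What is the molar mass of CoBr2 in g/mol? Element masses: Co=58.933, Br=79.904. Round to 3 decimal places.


M = sum(count * atomic_mass) over atoms.
M = 1*58.933 + 2*79.904
M = 58.933 + 159.808
M = 218.741 g/mol, rounded to 3 dp:

218.741 g/mol


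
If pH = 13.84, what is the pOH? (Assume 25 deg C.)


At 25 deg C, pH + pOH = 14.
pOH = 14 - pH = 14 - 13.84
pOH = 0.16:

0.16


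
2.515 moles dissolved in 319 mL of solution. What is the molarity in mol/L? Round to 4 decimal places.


Convert volume to liters: V_L = V_mL / 1000.
V_L = 319 / 1000 = 0.319 L
M = n / V_L = 2.515 / 0.319
M = 7.88401254 mol/L, rounded to 4 dp:

7.8840 mol/L


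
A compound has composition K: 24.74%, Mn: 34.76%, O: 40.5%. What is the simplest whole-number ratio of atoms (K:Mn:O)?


Assume 100 g of compound, divide each mass% by atomic mass to get moles, then normalize by the smallest to get a raw atom ratio.
Moles per 100 g: K: 24.74/39.098 = 0.6328, Mn: 34.76/54.938 = 0.6327, O: 40.5/15.999 = 2.5314
Raw ratio (divide by min = 0.6327): K: 1.0, Mn: 1.0, O: 4.001
Multiply by 1 to clear fractions: K: 1.0 ~= 1, Mn: 1.0 ~= 1, O: 4.001 ~= 4
Reduce by GCD to get the simplest whole-number ratio:

1:1:4


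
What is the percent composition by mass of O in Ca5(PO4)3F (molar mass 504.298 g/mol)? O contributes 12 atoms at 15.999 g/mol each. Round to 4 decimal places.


pct = 100 * (n_elem * M_elem) / M_total
mass_contribution = 12 * 15.999 = 191.988 g/mol
pct = 100 * 191.988 / 504.298
pct = 38.07034729 %, rounded to 4 dp:

38.0703 %


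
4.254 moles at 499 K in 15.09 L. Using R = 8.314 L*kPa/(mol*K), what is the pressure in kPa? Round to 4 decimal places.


PV = nRT, solve for P = nRT / V.
nRT = 4.254 * 8.314 * 499 = 17648.5102
P = 17648.5102 / 15.09
P = 1169.55004639 kPa, rounded to 4 dp:

1169.5500 kPa


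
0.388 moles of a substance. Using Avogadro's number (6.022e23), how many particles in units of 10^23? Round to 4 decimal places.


N = n * NA, then divide by 1e23 for the requested units.
N / 1e23 = n * 6.022
N / 1e23 = 0.388 * 6.022
N / 1e23 = 2.336536, rounded to 4 dp:

2.3365


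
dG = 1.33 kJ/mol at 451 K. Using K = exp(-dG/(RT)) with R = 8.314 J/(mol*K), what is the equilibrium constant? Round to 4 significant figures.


dG is in kJ/mol; multiply by 1000 to match R in J/(mol*K).
RT = 8.314 * 451 = 3749.614 J/mol
exponent = -dG*1000 / (RT) = -(1.33*1000) / 3749.614 = -0.35470318
K = exp(-0.35470318)
K = 0.7013816, rounded to 4 significant figures:

0.7014


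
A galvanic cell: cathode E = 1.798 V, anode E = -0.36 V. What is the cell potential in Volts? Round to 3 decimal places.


Standard cell potential: E_cell = E_cathode - E_anode.
E_cell = 1.798 - (-0.36)
E_cell = 2.158 V, rounded to 3 dp:

2.158 V


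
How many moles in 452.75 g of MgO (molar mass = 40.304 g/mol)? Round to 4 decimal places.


n = mass / M
n = 452.75 / 40.304
n = 11.23337634 mol, rounded to 4 dp:

11.2334 mol


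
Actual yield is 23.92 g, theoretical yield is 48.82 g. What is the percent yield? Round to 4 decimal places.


% yield = 100 * actual / theoretical
% yield = 100 * 23.92 / 48.82
% yield = 48.99631299 %, rounded to 4 dp:

48.9963 %


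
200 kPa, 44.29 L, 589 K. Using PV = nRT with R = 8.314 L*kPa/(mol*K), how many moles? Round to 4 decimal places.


PV = nRT, solve for n = PV / (RT).
PV = 200 * 44.29 = 8858.0
RT = 8.314 * 589 = 4896.946
n = 8858.0 / 4896.946
n = 1.80888252 mol, rounded to 4 dp:

1.8089 mol


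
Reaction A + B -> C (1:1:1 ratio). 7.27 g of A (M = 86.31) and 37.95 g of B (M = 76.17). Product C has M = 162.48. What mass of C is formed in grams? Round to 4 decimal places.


Find moles of each reactant; the smaller value is the limiting reagent in a 1:1:1 reaction, so moles_C equals moles of the limiter.
n_A = mass_A / M_A = 7.27 / 86.31 = 0.084231 mol
n_B = mass_B / M_B = 37.95 / 76.17 = 0.498228 mol
Limiting reagent: A (smaller), n_limiting = 0.084231 mol
mass_C = n_limiting * M_C = 0.084231 * 162.48
mass_C = 13.68585288 g, rounded to 4 dp:

13.6859 g


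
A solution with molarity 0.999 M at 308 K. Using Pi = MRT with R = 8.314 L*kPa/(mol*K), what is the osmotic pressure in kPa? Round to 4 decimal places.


Osmotic pressure (van't Hoff): Pi = M*R*T.
RT = 8.314 * 308 = 2560.712
Pi = 0.999 * 2560.712
Pi = 2558.151288 kPa, rounded to 4 dp:

2558.1513 kPa


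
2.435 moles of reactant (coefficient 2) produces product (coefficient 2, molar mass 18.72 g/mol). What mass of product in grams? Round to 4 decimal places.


Use the coefficient ratio to convert reactant moles to product moles, then multiply by the product's molar mass.
moles_P = moles_R * (coeff_P / coeff_R) = 2.435 * (2/2) = 2.435
mass_P = moles_P * M_P = 2.435 * 18.72
mass_P = 45.5832 g, rounded to 4 dp:

45.5832 g


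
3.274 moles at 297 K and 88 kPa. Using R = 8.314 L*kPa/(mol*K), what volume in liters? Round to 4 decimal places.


PV = nRT, solve for V = nRT / P.
nRT = 3.274 * 8.314 * 297 = 8084.3507
V = 8084.3507 / 88
V = 91.86762159 L, rounded to 4 dp:

91.8676 L


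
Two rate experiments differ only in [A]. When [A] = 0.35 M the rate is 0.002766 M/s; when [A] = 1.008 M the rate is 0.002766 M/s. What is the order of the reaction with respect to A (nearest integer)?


Rate is proportional to [A]^n, so rate2/rate1 = ([A]2/[A]1)^n. Take logs to solve for n.
rate2/rate1 = 0.002766 / 0.002766 = 1.0
[A]2/[A]1 = 1.008 / 0.35 = 2.88
n = ln(1.0) / ln(2.88) = 0.0
Nearest integer order:

0


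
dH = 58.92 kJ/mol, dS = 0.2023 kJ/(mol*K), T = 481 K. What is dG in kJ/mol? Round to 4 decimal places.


Gibbs: dG = dH - T*dS (consistent units, dS already in kJ/(mol*K)).
T*dS = 481 * 0.2023 = 97.3063
dG = 58.92 - (97.3063)
dG = -38.3863 kJ/mol, rounded to 4 dp:

-38.3863 kJ/mol


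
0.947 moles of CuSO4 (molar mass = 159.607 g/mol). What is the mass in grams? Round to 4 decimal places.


mass = n * M
mass = 0.947 * 159.607
mass = 151.147829 g, rounded to 4 dp:

151.1478 g


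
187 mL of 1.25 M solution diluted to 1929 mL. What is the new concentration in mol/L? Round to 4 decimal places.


Dilution: M1*V1 = M2*V2, solve for M2.
M2 = M1*V1 / V2
M2 = 1.25 * 187 / 1929
M2 = 233.75 / 1929
M2 = 0.12117678 mol/L, rounded to 4 dp:

0.1212 mol/L


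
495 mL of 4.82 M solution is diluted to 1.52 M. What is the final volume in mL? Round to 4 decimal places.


Dilution: M1*V1 = M2*V2, solve for V2.
V2 = M1*V1 / M2
V2 = 4.82 * 495 / 1.52
V2 = 2385.9 / 1.52
V2 = 1569.67105263 mL, rounded to 4 dp:

1569.6711 mL


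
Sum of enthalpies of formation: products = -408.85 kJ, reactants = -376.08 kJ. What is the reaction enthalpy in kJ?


dH_rxn = sum(dH_f products) - sum(dH_f reactants)
dH_rxn = -408.85 - (-376.08)
dH_rxn = -32.77 kJ:

-32.77 kJ


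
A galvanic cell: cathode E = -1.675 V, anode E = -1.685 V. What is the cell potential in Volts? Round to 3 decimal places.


Standard cell potential: E_cell = E_cathode - E_anode.
E_cell = -1.675 - (-1.685)
E_cell = 0.01 V, rounded to 3 dp:

0.010 V


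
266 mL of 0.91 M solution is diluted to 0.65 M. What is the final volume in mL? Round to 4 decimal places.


Dilution: M1*V1 = M2*V2, solve for V2.
V2 = M1*V1 / M2
V2 = 0.91 * 266 / 0.65
V2 = 242.06 / 0.65
V2 = 372.4 mL, rounded to 4 dp:

372.4000 mL


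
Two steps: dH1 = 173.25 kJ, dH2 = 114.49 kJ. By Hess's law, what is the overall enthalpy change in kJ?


Hess's law: enthalpy is a state function, so add the step enthalpies.
dH_total = dH1 + dH2 = 173.25 + (114.49)
dH_total = 287.74 kJ:

287.74 kJ


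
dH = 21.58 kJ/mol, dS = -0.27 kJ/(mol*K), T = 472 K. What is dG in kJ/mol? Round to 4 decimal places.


Gibbs: dG = dH - T*dS (consistent units, dS already in kJ/(mol*K)).
T*dS = 472 * -0.27 = -127.44
dG = 21.58 - (-127.44)
dG = 149.02 kJ/mol, rounded to 4 dp:

149.0200 kJ/mol


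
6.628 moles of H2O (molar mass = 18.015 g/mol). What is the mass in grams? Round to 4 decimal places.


mass = n * M
mass = 6.628 * 18.015
mass = 119.40342 g, rounded to 4 dp:

119.4034 g


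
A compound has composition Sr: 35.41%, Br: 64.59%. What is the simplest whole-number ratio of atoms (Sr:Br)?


Assume 100 g of compound, divide each mass% by atomic mass to get moles, then normalize by the smallest to get a raw atom ratio.
Moles per 100 g: Sr: 35.41/87.62 = 0.4041, Br: 64.59/79.904 = 0.8083
Raw ratio (divide by min = 0.4041): Sr: 1.0, Br: 2.0
Multiply by 1 to clear fractions: Sr: 1.0 ~= 1, Br: 2.0 ~= 2
Reduce by GCD to get the simplest whole-number ratio:

1:2


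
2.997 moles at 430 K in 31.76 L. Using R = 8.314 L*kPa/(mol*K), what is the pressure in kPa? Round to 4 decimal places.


PV = nRT, solve for P = nRT / V.
nRT = 2.997 * 8.314 * 430 = 10714.3349
P = 10714.3349 / 31.76
P = 337.35311398 kPa, rounded to 4 dp:

337.3531 kPa


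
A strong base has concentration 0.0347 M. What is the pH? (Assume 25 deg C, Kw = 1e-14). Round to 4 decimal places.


A strong base dissociates completely, so [OH-] equals the given concentration.
pOH = -log10([OH-]) = -log10(0.0347) = 1.459671
pH = 14 - pOH = 14 - 1.459671
pH = 12.540329, rounded to 4 dp:

12.5403


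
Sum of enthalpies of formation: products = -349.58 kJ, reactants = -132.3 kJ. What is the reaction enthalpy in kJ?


dH_rxn = sum(dH_f products) - sum(dH_f reactants)
dH_rxn = -349.58 - (-132.3)
dH_rxn = -217.28 kJ:

-217.28 kJ


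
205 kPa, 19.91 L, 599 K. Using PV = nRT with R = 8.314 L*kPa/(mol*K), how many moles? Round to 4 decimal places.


PV = nRT, solve for n = PV / (RT).
PV = 205 * 19.91 = 4081.55
RT = 8.314 * 599 = 4980.086
n = 4081.55 / 4980.086
n = 0.8195742 mol, rounded to 4 dp:

0.8196 mol


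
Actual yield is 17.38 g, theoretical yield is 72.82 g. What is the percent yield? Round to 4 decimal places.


% yield = 100 * actual / theoretical
% yield = 100 * 17.38 / 72.82
% yield = 23.86706949 %, rounded to 4 dp:

23.8671 %


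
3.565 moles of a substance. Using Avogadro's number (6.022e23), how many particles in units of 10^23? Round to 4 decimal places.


N = n * NA, then divide by 1e23 for the requested units.
N / 1e23 = n * 6.022
N / 1e23 = 3.565 * 6.022
N / 1e23 = 21.46843, rounded to 4 dp:

21.4684


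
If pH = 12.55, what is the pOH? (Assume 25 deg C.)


At 25 deg C, pH + pOH = 14.
pOH = 14 - pH = 14 - 12.55
pOH = 1.45:

1.45


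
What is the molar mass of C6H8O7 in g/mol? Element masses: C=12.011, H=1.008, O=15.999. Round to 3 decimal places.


M = sum(count * atomic_mass) over atoms.
M = 6*12.011 + 8*1.008 + 7*15.999
M = 72.066 + 8.064 + 111.993
M = 192.123 g/mol, rounded to 3 dp:

192.123 g/mol


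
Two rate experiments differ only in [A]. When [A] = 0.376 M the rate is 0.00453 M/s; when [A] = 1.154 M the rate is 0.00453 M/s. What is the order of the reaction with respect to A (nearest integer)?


Rate is proportional to [A]^n, so rate2/rate1 = ([A]2/[A]1)^n. Take logs to solve for n.
rate2/rate1 = 0.00453 / 0.00453 = 1.0
[A]2/[A]1 = 1.154 / 0.376 = 3.0691
n = ln(1.0) / ln(3.0691) = 0.0
Nearest integer order:

0


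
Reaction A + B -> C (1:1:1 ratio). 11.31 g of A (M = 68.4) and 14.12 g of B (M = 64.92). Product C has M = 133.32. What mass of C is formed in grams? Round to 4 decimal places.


Find moles of each reactant; the smaller value is the limiting reagent in a 1:1:1 reaction, so moles_C equals moles of the limiter.
n_A = mass_A / M_A = 11.31 / 68.4 = 0.165351 mol
n_B = mass_B / M_B = 14.12 / 64.92 = 0.217498 mol
Limiting reagent: A (smaller), n_limiting = 0.165351 mol
mass_C = n_limiting * M_C = 0.165351 * 133.32
mass_C = 22.04459532 g, rounded to 4 dp:

22.0446 g


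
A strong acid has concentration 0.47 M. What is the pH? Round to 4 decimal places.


A strong acid dissociates completely, so [H+] equals the given concentration.
pH = -log10([H+]) = -log10(0.47)
pH = 0.32790214, rounded to 4 dp:

0.3279


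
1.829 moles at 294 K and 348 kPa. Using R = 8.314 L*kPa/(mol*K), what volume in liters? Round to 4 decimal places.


PV = nRT, solve for V = nRT / P.
nRT = 1.829 * 8.314 * 294 = 4470.654
V = 4470.654 / 348
V = 12.8467069 L, rounded to 4 dp:

12.8467 L


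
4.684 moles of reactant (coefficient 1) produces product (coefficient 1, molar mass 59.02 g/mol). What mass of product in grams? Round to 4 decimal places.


Use the coefficient ratio to convert reactant moles to product moles, then multiply by the product's molar mass.
moles_P = moles_R * (coeff_P / coeff_R) = 4.684 * (1/1) = 4.684
mass_P = moles_P * M_P = 4.684 * 59.02
mass_P = 276.44968 g, rounded to 4 dp:

276.4497 g


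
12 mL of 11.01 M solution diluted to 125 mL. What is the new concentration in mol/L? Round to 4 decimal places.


Dilution: M1*V1 = M2*V2, solve for M2.
M2 = M1*V1 / V2
M2 = 11.01 * 12 / 125
M2 = 132.12 / 125
M2 = 1.05696 mol/L, rounded to 4 dp:

1.0570 mol/L


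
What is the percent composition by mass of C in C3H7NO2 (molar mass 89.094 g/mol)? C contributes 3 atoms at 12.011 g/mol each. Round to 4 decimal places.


pct = 100 * (n_elem * M_elem) / M_total
mass_contribution = 3 * 12.011 = 36.033 g/mol
pct = 100 * 36.033 / 89.094
pct = 40.44380093 %, rounded to 4 dp:

40.4438 %


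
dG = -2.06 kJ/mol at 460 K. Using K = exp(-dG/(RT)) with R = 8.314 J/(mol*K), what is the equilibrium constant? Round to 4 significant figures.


dG is in kJ/mol; multiply by 1000 to match R in J/(mol*K).
RT = 8.314 * 460 = 3824.44 J/mol
exponent = -dG*1000 / (RT) = -(-2.06*1000) / 3824.44 = 0.53864095
K = exp(0.53864095)
K = 1.7136763, rounded to 4 significant figures:

1.714


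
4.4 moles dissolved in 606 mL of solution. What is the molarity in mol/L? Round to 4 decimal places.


Convert volume to liters: V_L = V_mL / 1000.
V_L = 606 / 1000 = 0.606 L
M = n / V_L = 4.4 / 0.606
M = 7.26072607 mol/L, rounded to 4 dp:

7.2607 mol/L


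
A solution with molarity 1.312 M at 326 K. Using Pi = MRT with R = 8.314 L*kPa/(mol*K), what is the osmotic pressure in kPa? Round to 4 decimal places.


Osmotic pressure (van't Hoff): Pi = M*R*T.
RT = 8.314 * 326 = 2710.364
Pi = 1.312 * 2710.364
Pi = 3555.997568 kPa, rounded to 4 dp:

3555.9976 kPa


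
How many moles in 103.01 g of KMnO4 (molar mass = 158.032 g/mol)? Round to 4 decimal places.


n = mass / M
n = 103.01 / 158.032
n = 0.65183001 mol, rounded to 4 dp:

0.6518 mol


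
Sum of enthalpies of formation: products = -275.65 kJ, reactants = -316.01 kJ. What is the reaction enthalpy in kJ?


dH_rxn = sum(dH_f products) - sum(dH_f reactants)
dH_rxn = -275.65 - (-316.01)
dH_rxn = 40.36 kJ:

40.36 kJ


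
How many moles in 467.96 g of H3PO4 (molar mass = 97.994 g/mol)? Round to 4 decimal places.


n = mass / M
n = 467.96 / 97.994
n = 4.77539441 mol, rounded to 4 dp:

4.7754 mol


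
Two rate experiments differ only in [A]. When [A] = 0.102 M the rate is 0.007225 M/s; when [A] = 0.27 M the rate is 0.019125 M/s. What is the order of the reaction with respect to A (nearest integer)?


Rate is proportional to [A]^n, so rate2/rate1 = ([A]2/[A]1)^n. Take logs to solve for n.
rate2/rate1 = 0.019125 / 0.007225 = 2.6471
[A]2/[A]1 = 0.27 / 0.102 = 2.6471
n = ln(2.6471) / ln(2.6471) = 1.0
Nearest integer order:

1


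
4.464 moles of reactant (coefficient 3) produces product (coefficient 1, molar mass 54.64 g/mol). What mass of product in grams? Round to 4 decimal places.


Use the coefficient ratio to convert reactant moles to product moles, then multiply by the product's molar mass.
moles_P = moles_R * (coeff_P / coeff_R) = 4.464 * (1/3) = 1.488
mass_P = moles_P * M_P = 1.488 * 54.64
mass_P = 81.30432 g, rounded to 4 dp:

81.3043 g


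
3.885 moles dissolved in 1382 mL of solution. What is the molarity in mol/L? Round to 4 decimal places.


Convert volume to liters: V_L = V_mL / 1000.
V_L = 1382 / 1000 = 1.382 L
M = n / V_L = 3.885 / 1.382
M = 2.81114327 mol/L, rounded to 4 dp:

2.8111 mol/L


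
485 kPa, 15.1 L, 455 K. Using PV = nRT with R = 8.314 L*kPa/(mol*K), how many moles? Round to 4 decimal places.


PV = nRT, solve for n = PV / (RT).
PV = 485 * 15.1 = 7323.5
RT = 8.314 * 455 = 3782.87
n = 7323.5 / 3782.87
n = 1.93596396 mol, rounded to 4 dp:

1.9360 mol


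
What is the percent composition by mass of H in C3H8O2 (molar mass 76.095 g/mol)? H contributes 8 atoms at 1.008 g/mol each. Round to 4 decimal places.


pct = 100 * (n_elem * M_elem) / M_total
mass_contribution = 8 * 1.008 = 8.064 g/mol
pct = 100 * 8.064 / 76.095
pct = 10.59727972 %, rounded to 4 dp:

10.5973 %


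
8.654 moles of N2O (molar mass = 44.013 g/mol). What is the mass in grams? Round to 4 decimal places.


mass = n * M
mass = 8.654 * 44.013
mass = 380.888502 g, rounded to 4 dp:

380.8885 g


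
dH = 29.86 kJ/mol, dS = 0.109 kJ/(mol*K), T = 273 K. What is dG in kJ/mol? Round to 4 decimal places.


Gibbs: dG = dH - T*dS (consistent units, dS already in kJ/(mol*K)).
T*dS = 273 * 0.109 = 29.757
dG = 29.86 - (29.757)
dG = 0.103 kJ/mol, rounded to 4 dp:

0.1030 kJ/mol


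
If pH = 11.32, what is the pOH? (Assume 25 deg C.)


At 25 deg C, pH + pOH = 14.
pOH = 14 - pH = 14 - 11.32
pOH = 2.68:

2.68


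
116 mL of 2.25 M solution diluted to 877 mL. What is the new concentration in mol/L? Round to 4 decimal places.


Dilution: M1*V1 = M2*V2, solve for M2.
M2 = M1*V1 / V2
M2 = 2.25 * 116 / 877
M2 = 261.0 / 877
M2 = 0.29760547 mol/L, rounded to 4 dp:

0.2976 mol/L


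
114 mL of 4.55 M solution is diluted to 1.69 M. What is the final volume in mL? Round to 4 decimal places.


Dilution: M1*V1 = M2*V2, solve for V2.
V2 = M1*V1 / M2
V2 = 4.55 * 114 / 1.69
V2 = 518.7 / 1.69
V2 = 306.92307692 mL, rounded to 4 dp:

306.9231 mL


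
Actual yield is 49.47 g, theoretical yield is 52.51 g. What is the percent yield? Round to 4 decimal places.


% yield = 100 * actual / theoretical
% yield = 100 * 49.47 / 52.51
% yield = 94.21062655 %, rounded to 4 dp:

94.2106 %


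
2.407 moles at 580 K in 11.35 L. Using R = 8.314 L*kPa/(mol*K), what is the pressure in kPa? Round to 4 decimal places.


PV = nRT, solve for P = nRT / V.
nRT = 2.407 * 8.314 * 580 = 11606.8428
P = 11606.8428 / 11.35
P = 1022.62932159 kPa, rounded to 4 dp:

1022.6293 kPa


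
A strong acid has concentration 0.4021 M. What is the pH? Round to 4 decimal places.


A strong acid dissociates completely, so [H+] equals the given concentration.
pH = -log10([H+]) = -log10(0.4021)
pH = 0.39566593, rounded to 4 dp:

0.3957


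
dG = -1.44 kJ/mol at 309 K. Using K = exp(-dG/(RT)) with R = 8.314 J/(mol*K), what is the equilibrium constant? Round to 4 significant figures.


dG is in kJ/mol; multiply by 1000 to match R in J/(mol*K).
RT = 8.314 * 309 = 2569.026 J/mol
exponent = -dG*1000 / (RT) = -(-1.44*1000) / 2569.026 = 0.56052372
K = exp(0.56052372)
K = 1.7515896, rounded to 4 significant figures:

1.752


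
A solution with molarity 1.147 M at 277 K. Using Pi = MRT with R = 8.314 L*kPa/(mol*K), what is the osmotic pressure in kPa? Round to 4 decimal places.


Osmotic pressure (van't Hoff): Pi = M*R*T.
RT = 8.314 * 277 = 2302.978
Pi = 1.147 * 2302.978
Pi = 2641.515766 kPa, rounded to 4 dp:

2641.5158 kPa


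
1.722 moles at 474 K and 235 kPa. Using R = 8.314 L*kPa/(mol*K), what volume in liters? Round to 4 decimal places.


PV = nRT, solve for V = nRT / P.
nRT = 1.722 * 8.314 * 474 = 6786.1196
V = 6786.1196 / 235
V = 28.87710468 L, rounded to 4 dp:

28.8771 L


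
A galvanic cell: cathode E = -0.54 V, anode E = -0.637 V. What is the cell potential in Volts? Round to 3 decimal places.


Standard cell potential: E_cell = E_cathode - E_anode.
E_cell = -0.54 - (-0.637)
E_cell = 0.097 V, rounded to 3 dp:

0.097 V


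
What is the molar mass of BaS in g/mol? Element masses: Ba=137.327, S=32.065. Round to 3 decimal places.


M = sum(count * atomic_mass) over atoms.
M = 1*137.327 + 1*32.065
M = 137.327 + 32.065
M = 169.392 g/mol, rounded to 3 dp:

169.392 g/mol


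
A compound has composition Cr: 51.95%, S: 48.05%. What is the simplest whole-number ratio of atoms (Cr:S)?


Assume 100 g of compound, divide each mass% by atomic mass to get moles, then normalize by the smallest to get a raw atom ratio.
Moles per 100 g: Cr: 51.95/51.996 = 0.9991, S: 48.05/32.065 = 1.4985
Raw ratio (divide by min = 0.9991): Cr: 1.0, S: 1.5
Multiply by 2 to clear fractions: Cr: 2.0 ~= 2, S: 3.0 ~= 3
Reduce by GCD to get the simplest whole-number ratio:

2:3


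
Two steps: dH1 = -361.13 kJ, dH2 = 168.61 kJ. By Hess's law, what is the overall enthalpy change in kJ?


Hess's law: enthalpy is a state function, so add the step enthalpies.
dH_total = dH1 + dH2 = -361.13 + (168.61)
dH_total = -192.52 kJ:

-192.52 kJ


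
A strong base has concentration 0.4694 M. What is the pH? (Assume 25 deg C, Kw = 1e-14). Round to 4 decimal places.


A strong base dissociates completely, so [OH-] equals the given concentration.
pOH = -log10([OH-]) = -log10(0.4694) = 0.328457
pH = 14 - pOH = 14 - 0.328457
pH = 13.671543, rounded to 4 dp:

13.6715


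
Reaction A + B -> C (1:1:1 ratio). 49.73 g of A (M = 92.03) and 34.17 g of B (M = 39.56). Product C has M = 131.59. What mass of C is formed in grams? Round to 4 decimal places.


Find moles of each reactant; the smaller value is the limiting reagent in a 1:1:1 reaction, so moles_C equals moles of the limiter.
n_A = mass_A / M_A = 49.73 / 92.03 = 0.540367 mol
n_B = mass_B / M_B = 34.17 / 39.56 = 0.863751 mol
Limiting reagent: A (smaller), n_limiting = 0.540367 mol
mass_C = n_limiting * M_C = 0.540367 * 131.59
mass_C = 71.10689353 g, rounded to 4 dp:

71.1069 g


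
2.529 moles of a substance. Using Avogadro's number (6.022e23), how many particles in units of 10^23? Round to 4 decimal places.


N = n * NA, then divide by 1e23 for the requested units.
N / 1e23 = n * 6.022
N / 1e23 = 2.529 * 6.022
N / 1e23 = 15.229638, rounded to 4 dp:

15.2296


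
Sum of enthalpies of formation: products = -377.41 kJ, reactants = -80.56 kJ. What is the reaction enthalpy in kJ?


dH_rxn = sum(dH_f products) - sum(dH_f reactants)
dH_rxn = -377.41 - (-80.56)
dH_rxn = -296.85 kJ:

-296.85 kJ


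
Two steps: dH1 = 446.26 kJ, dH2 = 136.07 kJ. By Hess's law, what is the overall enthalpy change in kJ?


Hess's law: enthalpy is a state function, so add the step enthalpies.
dH_total = dH1 + dH2 = 446.26 + (136.07)
dH_total = 582.33 kJ:

582.33 kJ


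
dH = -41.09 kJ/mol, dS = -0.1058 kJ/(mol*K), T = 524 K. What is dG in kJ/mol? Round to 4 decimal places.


Gibbs: dG = dH - T*dS (consistent units, dS already in kJ/(mol*K)).
T*dS = 524 * -0.1058 = -55.4392
dG = -41.09 - (-55.4392)
dG = 14.3492 kJ/mol, rounded to 4 dp:

14.3492 kJ/mol


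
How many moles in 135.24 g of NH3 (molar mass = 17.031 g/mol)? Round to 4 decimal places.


n = mass / M
n = 135.24 / 17.031
n = 7.94081381 mol, rounded to 4 dp:

7.9408 mol


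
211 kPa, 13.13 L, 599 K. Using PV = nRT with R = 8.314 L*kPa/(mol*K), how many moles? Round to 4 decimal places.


PV = nRT, solve for n = PV / (RT).
PV = 211 * 13.13 = 2770.43
RT = 8.314 * 599 = 4980.086
n = 2770.43 / 4980.086
n = 0.55630164 mol, rounded to 4 dp:

0.5563 mol


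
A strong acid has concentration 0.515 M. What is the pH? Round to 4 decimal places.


A strong acid dissociates completely, so [H+] equals the given concentration.
pH = -log10([H+]) = -log10(0.515)
pH = 0.28819277, rounded to 4 dp:

0.2882


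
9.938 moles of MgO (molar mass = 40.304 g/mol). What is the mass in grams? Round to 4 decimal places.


mass = n * M
mass = 9.938 * 40.304
mass = 400.541152 g, rounded to 4 dp:

400.5412 g


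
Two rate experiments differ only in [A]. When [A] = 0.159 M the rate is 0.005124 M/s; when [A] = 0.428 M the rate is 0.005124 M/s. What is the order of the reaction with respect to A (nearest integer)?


Rate is proportional to [A]^n, so rate2/rate1 = ([A]2/[A]1)^n. Take logs to solve for n.
rate2/rate1 = 0.005124 / 0.005124 = 1.0
[A]2/[A]1 = 0.428 / 0.159 = 2.6918
n = ln(1.0) / ln(2.6918) = 0.0
Nearest integer order:

0


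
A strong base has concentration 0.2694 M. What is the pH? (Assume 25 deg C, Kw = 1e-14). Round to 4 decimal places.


A strong base dissociates completely, so [OH-] equals the given concentration.
pOH = -log10([OH-]) = -log10(0.2694) = 0.569602
pH = 14 - pOH = 14 - 0.569602
pH = 13.430398, rounded to 4 dp:

13.4304


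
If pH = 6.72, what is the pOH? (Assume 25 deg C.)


At 25 deg C, pH + pOH = 14.
pOH = 14 - pH = 14 - 6.72
pOH = 7.28:

7.28


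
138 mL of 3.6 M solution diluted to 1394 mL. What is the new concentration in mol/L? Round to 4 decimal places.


Dilution: M1*V1 = M2*V2, solve for M2.
M2 = M1*V1 / V2
M2 = 3.6 * 138 / 1394
M2 = 496.8 / 1394
M2 = 0.35638451 mol/L, rounded to 4 dp:

0.3564 mol/L


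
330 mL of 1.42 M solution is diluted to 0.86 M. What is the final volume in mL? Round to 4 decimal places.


Dilution: M1*V1 = M2*V2, solve for V2.
V2 = M1*V1 / M2
V2 = 1.42 * 330 / 0.86
V2 = 468.6 / 0.86
V2 = 544.88372093 mL, rounded to 4 dp:

544.8837 mL


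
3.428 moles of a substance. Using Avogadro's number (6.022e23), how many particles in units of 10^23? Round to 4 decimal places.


N = n * NA, then divide by 1e23 for the requested units.
N / 1e23 = n * 6.022
N / 1e23 = 3.428 * 6.022
N / 1e23 = 20.643416, rounded to 4 dp:

20.6434


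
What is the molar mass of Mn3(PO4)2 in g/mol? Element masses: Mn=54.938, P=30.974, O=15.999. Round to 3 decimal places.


M = sum(count * atomic_mass) over atoms.
M = 3*54.938 + 2*30.974 + 8*15.999
M = 164.814 + 61.948 + 127.992
M = 354.754 g/mol, rounded to 3 dp:

354.754 g/mol


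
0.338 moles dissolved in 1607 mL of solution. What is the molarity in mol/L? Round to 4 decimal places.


Convert volume to liters: V_L = V_mL / 1000.
V_L = 1607 / 1000 = 1.607 L
M = n / V_L = 0.338 / 1.607
M = 0.21032981 mol/L, rounded to 4 dp:

0.2103 mol/L


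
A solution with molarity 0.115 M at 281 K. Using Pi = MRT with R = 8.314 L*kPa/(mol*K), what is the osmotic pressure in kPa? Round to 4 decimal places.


Osmotic pressure (van't Hoff): Pi = M*R*T.
RT = 8.314 * 281 = 2336.234
Pi = 0.115 * 2336.234
Pi = 268.66691 kPa, rounded to 4 dp:

268.6669 kPa


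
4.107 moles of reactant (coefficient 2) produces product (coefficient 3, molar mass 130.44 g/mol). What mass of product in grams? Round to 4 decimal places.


Use the coefficient ratio to convert reactant moles to product moles, then multiply by the product's molar mass.
moles_P = moles_R * (coeff_P / coeff_R) = 4.107 * (3/2) = 6.1605
mass_P = moles_P * M_P = 6.1605 * 130.44
mass_P = 803.57562 g, rounded to 4 dp:

803.5756 g


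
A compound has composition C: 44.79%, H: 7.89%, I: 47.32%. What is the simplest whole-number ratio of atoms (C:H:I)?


Assume 100 g of compound, divide each mass% by atomic mass to get moles, then normalize by the smallest to get a raw atom ratio.
Moles per 100 g: C: 44.79/12.011 = 3.7291, H: 7.89/1.008 = 7.8274, I: 47.32/126.904 = 0.3729
Raw ratio (divide by min = 0.3729): C: 10.001, H: 20.992, I: 1.0
Multiply by 1 to clear fractions: C: 10.001 ~= 10, H: 20.992 ~= 21, I: 1.0 ~= 1
Reduce by GCD to get the simplest whole-number ratio:

10:21:1


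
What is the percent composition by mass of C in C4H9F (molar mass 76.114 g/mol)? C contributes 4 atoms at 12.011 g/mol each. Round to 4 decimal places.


pct = 100 * (n_elem * M_elem) / M_total
mass_contribution = 4 * 12.011 = 48.044 g/mol
pct = 100 * 48.044 / 76.114
pct = 63.12110781 %, rounded to 4 dp:

63.1211 %


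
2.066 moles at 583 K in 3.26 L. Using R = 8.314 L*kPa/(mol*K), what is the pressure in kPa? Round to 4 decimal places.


PV = nRT, solve for P = nRT / V.
nRT = 2.066 * 8.314 * 583 = 10014.0301
P = 10014.0301 / 3.26
P = 3071.78837423 kPa, rounded to 4 dp:

3071.7884 kPa


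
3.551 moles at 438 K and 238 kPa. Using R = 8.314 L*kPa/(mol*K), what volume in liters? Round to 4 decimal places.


PV = nRT, solve for V = nRT / P.
nRT = 3.551 * 8.314 * 438 = 12931.0801
V = 12931.0801 / 238
V = 54.33226933 L, rounded to 4 dp:

54.3323 L


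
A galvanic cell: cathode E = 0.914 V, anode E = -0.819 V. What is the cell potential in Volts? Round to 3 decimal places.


Standard cell potential: E_cell = E_cathode - E_anode.
E_cell = 0.914 - (-0.819)
E_cell = 1.733 V, rounded to 3 dp:

1.733 V


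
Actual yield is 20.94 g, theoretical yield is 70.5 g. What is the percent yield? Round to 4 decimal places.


% yield = 100 * actual / theoretical
% yield = 100 * 20.94 / 70.5
% yield = 29.70212766 %, rounded to 4 dp:

29.7021 %


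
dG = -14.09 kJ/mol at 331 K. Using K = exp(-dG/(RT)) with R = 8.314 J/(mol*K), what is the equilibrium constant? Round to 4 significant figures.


dG is in kJ/mol; multiply by 1000 to match R in J/(mol*K).
RT = 8.314 * 331 = 2751.934 J/mol
exponent = -dG*1000 / (RT) = -(-14.09*1000) / 2751.934 = 5.12003558
K = exp(5.12003558)
K = 167.34132, rounded to 4 significant figures:

167.3


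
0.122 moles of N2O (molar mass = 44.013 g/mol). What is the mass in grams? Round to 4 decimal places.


mass = n * M
mass = 0.122 * 44.013
mass = 5.369586 g, rounded to 4 dp:

5.3696 g


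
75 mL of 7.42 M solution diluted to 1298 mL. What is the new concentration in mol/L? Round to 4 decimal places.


Dilution: M1*V1 = M2*V2, solve for M2.
M2 = M1*V1 / V2
M2 = 7.42 * 75 / 1298
M2 = 556.5 / 1298
M2 = 0.42873652 mol/L, rounded to 4 dp:

0.4287 mol/L


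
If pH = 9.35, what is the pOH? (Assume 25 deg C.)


At 25 deg C, pH + pOH = 14.
pOH = 14 - pH = 14 - 9.35
pOH = 4.65:

4.65


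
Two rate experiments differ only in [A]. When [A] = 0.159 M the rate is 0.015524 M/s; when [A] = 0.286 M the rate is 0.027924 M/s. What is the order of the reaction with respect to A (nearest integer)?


Rate is proportional to [A]^n, so rate2/rate1 = ([A]2/[A]1)^n. Take logs to solve for n.
rate2/rate1 = 0.027924 / 0.015524 = 1.7988
[A]2/[A]1 = 0.286 / 0.159 = 1.7987
n = ln(1.7988) / ln(1.7987) = 1.0
Nearest integer order:

1


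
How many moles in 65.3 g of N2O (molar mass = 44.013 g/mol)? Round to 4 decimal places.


n = mass / M
n = 65.3 / 44.013
n = 1.48365256 mol, rounded to 4 dp:

1.4837 mol


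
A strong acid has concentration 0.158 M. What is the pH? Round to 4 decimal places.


A strong acid dissociates completely, so [H+] equals the given concentration.
pH = -log10([H+]) = -log10(0.158)
pH = 0.80134291, rounded to 4 dp:

0.8013


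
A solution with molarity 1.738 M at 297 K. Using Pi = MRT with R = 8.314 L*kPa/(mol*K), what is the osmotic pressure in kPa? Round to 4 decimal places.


Osmotic pressure (van't Hoff): Pi = M*R*T.
RT = 8.314 * 297 = 2469.258
Pi = 1.738 * 2469.258
Pi = 4291.570404 kPa, rounded to 4 dp:

4291.5704 kPa


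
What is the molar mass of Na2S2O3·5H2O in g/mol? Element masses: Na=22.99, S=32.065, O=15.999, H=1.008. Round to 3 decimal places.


M = sum(count * atomic_mass) over atoms.
M = 2*22.99 + 2*32.065 + 8*15.999 + 10*1.008
M = 45.98 + 64.13 + 127.992 + 10.08
M = 248.182 g/mol, rounded to 3 dp:

248.182 g/mol


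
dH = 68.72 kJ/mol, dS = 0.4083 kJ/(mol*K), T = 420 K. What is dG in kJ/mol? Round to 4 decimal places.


Gibbs: dG = dH - T*dS (consistent units, dS already in kJ/(mol*K)).
T*dS = 420 * 0.4083 = 171.486
dG = 68.72 - (171.486)
dG = -102.766 kJ/mol, rounded to 4 dp:

-102.7660 kJ/mol


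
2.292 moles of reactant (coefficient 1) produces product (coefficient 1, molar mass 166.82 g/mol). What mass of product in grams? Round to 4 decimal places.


Use the coefficient ratio to convert reactant moles to product moles, then multiply by the product's molar mass.
moles_P = moles_R * (coeff_P / coeff_R) = 2.292 * (1/1) = 2.292
mass_P = moles_P * M_P = 2.292 * 166.82
mass_P = 382.35144 g, rounded to 4 dp:

382.3514 g


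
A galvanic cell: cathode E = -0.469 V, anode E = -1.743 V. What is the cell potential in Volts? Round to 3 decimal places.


Standard cell potential: E_cell = E_cathode - E_anode.
E_cell = -0.469 - (-1.743)
E_cell = 1.274 V, rounded to 3 dp:

1.274 V


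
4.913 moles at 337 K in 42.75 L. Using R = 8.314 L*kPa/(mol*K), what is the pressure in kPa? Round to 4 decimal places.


PV = nRT, solve for P = nRT / V.
nRT = 4.913 * 8.314 * 337 = 13765.3318
P = 13765.3318 / 42.75
P = 321.9960655 kPa, rounded to 4 dp:

321.9961 kPa


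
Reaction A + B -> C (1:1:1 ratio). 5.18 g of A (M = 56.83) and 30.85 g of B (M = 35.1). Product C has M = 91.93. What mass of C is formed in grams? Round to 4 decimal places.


Find moles of each reactant; the smaller value is the limiting reagent in a 1:1:1 reaction, so moles_C equals moles of the limiter.
n_A = mass_A / M_A = 5.18 / 56.83 = 0.091149 mol
n_B = mass_B / M_B = 30.85 / 35.1 = 0.878917 mol
Limiting reagent: A (smaller), n_limiting = 0.091149 mol
mass_C = n_limiting * M_C = 0.091149 * 91.93
mass_C = 8.37932757 g, rounded to 4 dp:

8.3793 g


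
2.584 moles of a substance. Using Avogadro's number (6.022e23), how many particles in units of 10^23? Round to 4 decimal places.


N = n * NA, then divide by 1e23 for the requested units.
N / 1e23 = n * 6.022
N / 1e23 = 2.584 * 6.022
N / 1e23 = 15.560848, rounded to 4 dp:

15.5608


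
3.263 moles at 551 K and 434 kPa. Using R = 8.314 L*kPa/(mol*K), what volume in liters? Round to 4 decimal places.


PV = nRT, solve for V = nRT / P.
nRT = 3.263 * 8.314 * 551 = 14947.8487
V = 14947.8487 / 434
V = 34.4420477 L, rounded to 4 dp:

34.4420 L


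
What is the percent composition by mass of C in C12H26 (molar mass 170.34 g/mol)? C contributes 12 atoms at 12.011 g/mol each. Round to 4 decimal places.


pct = 100 * (n_elem * M_elem) / M_total
mass_contribution = 12 * 12.011 = 144.132 g/mol
pct = 100 * 144.132 / 170.34
pct = 84.61430081 %, rounded to 4 dp:

84.6143 %


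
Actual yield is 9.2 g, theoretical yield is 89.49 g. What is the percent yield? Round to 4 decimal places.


% yield = 100 * actual / theoretical
% yield = 100 * 9.2 / 89.49
% yield = 10.28047827 %, rounded to 4 dp:

10.2805 %


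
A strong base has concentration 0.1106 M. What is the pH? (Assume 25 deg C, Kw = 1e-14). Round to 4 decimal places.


A strong base dissociates completely, so [OH-] equals the given concentration.
pOH = -log10([OH-]) = -log10(0.1106) = 0.956245
pH = 14 - pOH = 14 - 0.956245
pH = 13.043755, rounded to 4 dp:

13.0438


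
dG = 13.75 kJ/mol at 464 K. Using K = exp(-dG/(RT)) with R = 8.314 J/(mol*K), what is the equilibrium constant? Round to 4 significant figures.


dG is in kJ/mol; multiply by 1000 to match R in J/(mol*K).
RT = 8.314 * 464 = 3857.696 J/mol
exponent = -dG*1000 / (RT) = -(13.75*1000) / 3857.696 = -3.56430367
K = exp(-3.56430367)
K = 0.028316696, rounded to 4 significant figures:

0.02832


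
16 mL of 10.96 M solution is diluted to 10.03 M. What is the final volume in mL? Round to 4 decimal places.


Dilution: M1*V1 = M2*V2, solve for V2.
V2 = M1*V1 / M2
V2 = 10.96 * 16 / 10.03
V2 = 175.36 / 10.03
V2 = 17.48354935 mL, rounded to 4 dp:

17.4835 mL


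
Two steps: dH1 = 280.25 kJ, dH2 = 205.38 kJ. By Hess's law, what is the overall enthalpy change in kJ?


Hess's law: enthalpy is a state function, so add the step enthalpies.
dH_total = dH1 + dH2 = 280.25 + (205.38)
dH_total = 485.63 kJ:

485.63 kJ


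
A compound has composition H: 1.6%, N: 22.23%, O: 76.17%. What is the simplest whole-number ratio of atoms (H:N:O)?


Assume 100 g of compound, divide each mass% by atomic mass to get moles, then normalize by the smallest to get a raw atom ratio.
Moles per 100 g: H: 1.6/1.008 = 1.5873, N: 22.23/14.007 = 1.5871, O: 76.17/15.999 = 4.7609
Raw ratio (divide by min = 1.5871): H: 1.0, N: 1.0, O: 3.0
Multiply by 1 to clear fractions: H: 1.0 ~= 1, N: 1.0 ~= 1, O: 3.0 ~= 3
Reduce by GCD to get the simplest whole-number ratio:

1:1:3


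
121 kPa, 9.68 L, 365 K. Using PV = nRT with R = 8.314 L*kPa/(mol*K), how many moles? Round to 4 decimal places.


PV = nRT, solve for n = PV / (RT).
PV = 121 * 9.68 = 1171.28
RT = 8.314 * 365 = 3034.61
n = 1171.28 / 3034.61
n = 0.38597382 mol, rounded to 4 dp:

0.3860 mol


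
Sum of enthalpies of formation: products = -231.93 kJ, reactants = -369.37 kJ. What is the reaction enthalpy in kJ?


dH_rxn = sum(dH_f products) - sum(dH_f reactants)
dH_rxn = -231.93 - (-369.37)
dH_rxn = 137.44 kJ:

137.44 kJ


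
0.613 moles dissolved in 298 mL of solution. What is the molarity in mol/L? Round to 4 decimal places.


Convert volume to liters: V_L = V_mL / 1000.
V_L = 298 / 1000 = 0.298 L
M = n / V_L = 0.613 / 0.298
M = 2.05704698 mol/L, rounded to 4 dp:

2.0570 mol/L


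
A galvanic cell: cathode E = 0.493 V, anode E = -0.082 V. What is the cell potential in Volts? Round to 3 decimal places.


Standard cell potential: E_cell = E_cathode - E_anode.
E_cell = 0.493 - (-0.082)
E_cell = 0.575 V, rounded to 3 dp:

0.575 V
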